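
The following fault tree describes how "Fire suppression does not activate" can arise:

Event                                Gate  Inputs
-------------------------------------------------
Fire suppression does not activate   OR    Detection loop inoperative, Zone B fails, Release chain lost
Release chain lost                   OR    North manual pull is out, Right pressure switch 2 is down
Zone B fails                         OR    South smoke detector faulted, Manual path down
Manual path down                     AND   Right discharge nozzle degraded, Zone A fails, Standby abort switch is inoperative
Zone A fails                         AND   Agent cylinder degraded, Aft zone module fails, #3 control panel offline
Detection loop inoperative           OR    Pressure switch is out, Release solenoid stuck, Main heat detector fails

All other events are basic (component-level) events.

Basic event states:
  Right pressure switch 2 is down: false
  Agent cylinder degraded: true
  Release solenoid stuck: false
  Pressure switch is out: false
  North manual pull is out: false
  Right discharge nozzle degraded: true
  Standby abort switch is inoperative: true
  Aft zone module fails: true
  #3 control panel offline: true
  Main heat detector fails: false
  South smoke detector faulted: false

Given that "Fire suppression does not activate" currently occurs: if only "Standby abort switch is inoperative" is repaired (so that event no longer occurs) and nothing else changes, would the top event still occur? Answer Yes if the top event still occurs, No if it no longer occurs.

Counterfactual: set "Standby abort switch is inoperative" to not occurred.
Detection loop inoperative [OR]: Pressure switch is out=not, Release solenoid stuck=not, Main heat detector fails=not → no input occurs → does not occur.
Zone A fails [AND]: Agent cylinder degraded=occurs, Aft zone module fails=occurs, #3 control panel offline=occurs → all inputs occur → occurs.
Manual path down [AND]: Right discharge nozzle degraded=occurs, Zone A fails=occurs, Standby abort switch is inoperative=not → not all inputs occur → does not occur.
Zone B fails [OR]: South smoke detector faulted=not, Manual path down=not → no input occurs → does not occur.
Release chain lost [OR]: North manual pull is out=not, Right pressure switch 2 is down=not → no input occurs → does not occur.
Fire suppression does not activate [OR]: Detection loop inoperative=not, Zone B fails=not, Release chain lost=not → no input occurs → does not occur.

No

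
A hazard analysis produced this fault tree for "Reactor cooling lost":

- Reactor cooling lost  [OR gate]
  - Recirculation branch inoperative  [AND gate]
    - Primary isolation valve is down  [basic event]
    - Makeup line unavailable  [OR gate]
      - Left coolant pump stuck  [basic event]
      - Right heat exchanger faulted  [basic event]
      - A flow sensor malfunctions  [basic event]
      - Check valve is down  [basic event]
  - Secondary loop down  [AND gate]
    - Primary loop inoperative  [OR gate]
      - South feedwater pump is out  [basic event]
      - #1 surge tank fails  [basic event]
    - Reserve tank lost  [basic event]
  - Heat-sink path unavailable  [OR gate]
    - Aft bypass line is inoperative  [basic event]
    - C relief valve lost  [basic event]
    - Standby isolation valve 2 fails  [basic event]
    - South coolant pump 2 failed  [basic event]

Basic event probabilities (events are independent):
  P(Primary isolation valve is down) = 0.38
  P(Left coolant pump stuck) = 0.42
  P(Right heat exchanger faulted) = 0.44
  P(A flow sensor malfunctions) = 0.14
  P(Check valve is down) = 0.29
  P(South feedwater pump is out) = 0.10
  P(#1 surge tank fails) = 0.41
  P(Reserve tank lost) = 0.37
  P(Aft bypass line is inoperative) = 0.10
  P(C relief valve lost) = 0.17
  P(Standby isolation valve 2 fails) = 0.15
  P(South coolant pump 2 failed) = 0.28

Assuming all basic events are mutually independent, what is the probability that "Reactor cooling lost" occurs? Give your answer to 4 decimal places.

0.7373

P(Makeup line unavailable) [OR] = 1 − (1−0.42) × (1−0.44) × (1−0.14) × (1−0.29) = 0.801677
P(Recirculation branch inoperative) [AND] = 0.38 × 0.801677 = 0.304637
P(Primary loop inoperative) [OR] = 1 − (1−0.10) × (1−0.41) = 0.469000
P(Secondary loop down) [AND] = 0.469000 × 0.37 = 0.173530
P(Heat-sink path unavailable) [OR] = 1 − (1−0.10) × (1−0.17) × (1−0.15) × (1−0.28) = 0.542836
P(Reactor cooling lost) [OR] = 1 − (1−0.304637) × (1−0.173530) × (1−0.542836) = 0.737269
Rounded to 4 decimal places: P(Reactor cooling lost) ≈ 0.7373.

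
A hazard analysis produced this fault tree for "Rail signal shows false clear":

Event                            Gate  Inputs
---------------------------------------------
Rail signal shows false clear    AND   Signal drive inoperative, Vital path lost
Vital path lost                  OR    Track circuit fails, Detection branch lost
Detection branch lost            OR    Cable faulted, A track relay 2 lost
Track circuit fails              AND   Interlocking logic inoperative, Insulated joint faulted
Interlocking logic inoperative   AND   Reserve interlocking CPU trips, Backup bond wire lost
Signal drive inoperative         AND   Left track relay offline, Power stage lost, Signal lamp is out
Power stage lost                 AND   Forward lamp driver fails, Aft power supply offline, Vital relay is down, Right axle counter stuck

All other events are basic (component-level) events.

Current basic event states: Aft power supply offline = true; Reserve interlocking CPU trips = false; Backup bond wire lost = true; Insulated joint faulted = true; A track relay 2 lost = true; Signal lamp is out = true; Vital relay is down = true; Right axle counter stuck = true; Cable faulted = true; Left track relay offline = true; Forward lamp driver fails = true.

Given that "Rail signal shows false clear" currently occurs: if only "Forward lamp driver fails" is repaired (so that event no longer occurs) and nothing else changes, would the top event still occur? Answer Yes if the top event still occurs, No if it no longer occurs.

No

Counterfactual: set "Forward lamp driver fails" to not occurred.
Power stage lost [AND]: Forward lamp driver fails=not, Aft power supply offline=occurs, Vital relay is down=occurs, Right axle counter stuck=occurs → not all inputs occur → does not occur.
Signal drive inoperative [AND]: Left track relay offline=occurs, Power stage lost=not, Signal lamp is out=occurs → not all inputs occur → does not occur.
Interlocking logic inoperative [AND]: Reserve interlocking CPU trips=not, Backup bond wire lost=occurs → not all inputs occur → does not occur.
Track circuit fails [AND]: Interlocking logic inoperative=not, Insulated joint faulted=occurs → not all inputs occur → does not occur.
Detection branch lost [OR]: Cable faulted=occurs, A track relay 2 lost=occurs → at least one input occurs → occurs.
Vital path lost [OR]: Track circuit fails=not, Detection branch lost=occurs → at least one input occurs → occurs.
Rail signal shows false clear [AND]: Signal drive inoperative=not, Vital path lost=occurs → not all inputs occur → does not occur.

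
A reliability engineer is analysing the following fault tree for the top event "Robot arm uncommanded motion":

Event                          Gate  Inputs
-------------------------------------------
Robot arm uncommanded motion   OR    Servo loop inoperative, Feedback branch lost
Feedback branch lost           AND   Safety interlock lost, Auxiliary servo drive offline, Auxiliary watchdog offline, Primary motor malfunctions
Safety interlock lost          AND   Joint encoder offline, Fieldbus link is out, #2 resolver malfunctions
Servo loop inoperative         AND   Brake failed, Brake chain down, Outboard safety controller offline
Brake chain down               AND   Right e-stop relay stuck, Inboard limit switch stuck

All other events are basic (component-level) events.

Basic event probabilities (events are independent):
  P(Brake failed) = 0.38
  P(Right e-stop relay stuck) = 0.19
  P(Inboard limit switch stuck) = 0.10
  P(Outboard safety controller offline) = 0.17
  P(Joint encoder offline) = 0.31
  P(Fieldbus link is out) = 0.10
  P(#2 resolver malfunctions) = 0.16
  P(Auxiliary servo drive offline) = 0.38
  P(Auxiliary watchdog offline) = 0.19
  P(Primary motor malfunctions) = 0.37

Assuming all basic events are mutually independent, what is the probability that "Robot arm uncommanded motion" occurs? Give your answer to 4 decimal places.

P(Brake chain down) [AND] = 0.19 × 0.10 = 0.019000
P(Servo loop inoperative) [AND] = 0.38 × 0.019000 × 0.17 = 0.001227
P(Safety interlock lost) [AND] = 0.31 × 0.10 × 0.16 = 0.004960
P(Feedback branch lost) [AND] = 0.004960 × 0.38 × 0.19 × 0.37 = 0.000133
P(Robot arm uncommanded motion) [OR] = 1 − (1−0.001227) × (1−0.000133) = 0.001360
Rounded to 4 decimal places: P(Robot arm uncommanded motion) ≈ 0.0014.

0.0014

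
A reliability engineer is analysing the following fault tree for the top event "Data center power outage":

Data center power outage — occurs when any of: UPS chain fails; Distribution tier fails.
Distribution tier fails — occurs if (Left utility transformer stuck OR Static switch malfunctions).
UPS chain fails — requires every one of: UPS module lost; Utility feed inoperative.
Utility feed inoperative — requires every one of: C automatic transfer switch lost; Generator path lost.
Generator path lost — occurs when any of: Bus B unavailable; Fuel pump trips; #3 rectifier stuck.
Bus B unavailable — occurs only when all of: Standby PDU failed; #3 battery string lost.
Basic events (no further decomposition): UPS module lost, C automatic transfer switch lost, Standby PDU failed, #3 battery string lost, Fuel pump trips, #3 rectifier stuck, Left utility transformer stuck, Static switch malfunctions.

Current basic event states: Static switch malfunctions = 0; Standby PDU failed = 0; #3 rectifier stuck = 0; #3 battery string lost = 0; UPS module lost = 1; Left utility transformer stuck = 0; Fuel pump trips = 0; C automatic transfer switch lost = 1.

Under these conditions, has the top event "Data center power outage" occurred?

Bus B unavailable [AND]: Standby PDU failed=not, #3 battery string lost=not → not all inputs occur → does not occur.
Generator path lost [OR]: Bus B unavailable=not, Fuel pump trips=not, #3 rectifier stuck=not → no input occurs → does not occur.
Utility feed inoperative [AND]: C automatic transfer switch lost=occurs, Generator path lost=not → not all inputs occur → does not occur.
UPS chain fails [AND]: UPS module lost=occurs, Utility feed inoperative=not → not all inputs occur → does not occur.
Distribution tier fails [OR]: Left utility transformer stuck=not, Static switch malfunctions=not → no input occurs → does not occur.
Data center power outage [OR]: UPS chain fails=not, Distribution tier fails=not → no input occurs → does not occur.

No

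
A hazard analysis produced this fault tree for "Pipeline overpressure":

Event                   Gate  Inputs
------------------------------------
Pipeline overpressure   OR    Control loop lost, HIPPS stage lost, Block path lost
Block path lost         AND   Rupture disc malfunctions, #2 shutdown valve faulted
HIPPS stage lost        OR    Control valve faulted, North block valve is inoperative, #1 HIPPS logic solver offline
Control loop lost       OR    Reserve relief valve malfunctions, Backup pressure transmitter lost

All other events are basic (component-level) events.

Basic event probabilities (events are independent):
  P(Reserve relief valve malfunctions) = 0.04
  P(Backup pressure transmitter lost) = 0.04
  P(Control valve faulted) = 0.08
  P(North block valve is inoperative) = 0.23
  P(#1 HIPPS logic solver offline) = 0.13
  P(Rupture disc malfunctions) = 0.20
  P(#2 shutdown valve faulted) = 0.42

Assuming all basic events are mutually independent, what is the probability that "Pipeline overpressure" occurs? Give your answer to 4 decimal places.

0.4797

P(Control loop lost) [OR] = 1 − (1−0.04) × (1−0.04) = 0.078400
P(HIPPS stage lost) [OR] = 1 − (1−0.08) × (1−0.23) × (1−0.13) = 0.383692
P(Block path lost) [AND] = 0.20 × 0.42 = 0.084000
P(Pipeline overpressure) [OR] = 1 − (1−0.078400) × (1−0.383692) × (1−0.084000) = 0.479722
Rounded to 4 decimal places: P(Pipeline overpressure) ≈ 0.4797.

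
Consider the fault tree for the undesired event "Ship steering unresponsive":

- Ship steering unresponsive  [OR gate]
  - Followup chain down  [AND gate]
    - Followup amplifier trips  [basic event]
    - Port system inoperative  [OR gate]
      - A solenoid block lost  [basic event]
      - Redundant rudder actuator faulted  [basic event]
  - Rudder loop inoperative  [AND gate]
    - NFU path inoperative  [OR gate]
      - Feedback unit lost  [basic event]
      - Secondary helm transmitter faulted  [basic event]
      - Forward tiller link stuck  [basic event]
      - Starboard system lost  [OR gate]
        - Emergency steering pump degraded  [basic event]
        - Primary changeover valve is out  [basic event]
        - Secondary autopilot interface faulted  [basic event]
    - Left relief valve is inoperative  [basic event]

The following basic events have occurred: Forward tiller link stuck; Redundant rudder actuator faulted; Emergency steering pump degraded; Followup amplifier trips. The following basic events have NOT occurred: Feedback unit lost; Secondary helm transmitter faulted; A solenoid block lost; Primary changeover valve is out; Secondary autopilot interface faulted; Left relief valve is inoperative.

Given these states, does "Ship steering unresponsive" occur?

Port system inoperative [OR]: A solenoid block lost=not, Redundant rudder actuator faulted=occurs → at least one input occurs → occurs.
Followup chain down [AND]: Followup amplifier trips=occurs, Port system inoperative=occurs → all inputs occur → occurs.
Starboard system lost [OR]: Emergency steering pump degraded=occurs, Primary changeover valve is out=not, Secondary autopilot interface faulted=not → at least one input occurs → occurs.
NFU path inoperative [OR]: Feedback unit lost=not, Secondary helm transmitter faulted=not, Forward tiller link stuck=occurs, Starboard system lost=occurs → at least one input occurs → occurs.
Rudder loop inoperative [AND]: NFU path inoperative=occurs, Left relief valve is inoperative=not → not all inputs occur → does not occur.
Ship steering unresponsive [OR]: Followup chain down=occurs, Rudder loop inoperative=not → at least one input occurs → occurs.

Yes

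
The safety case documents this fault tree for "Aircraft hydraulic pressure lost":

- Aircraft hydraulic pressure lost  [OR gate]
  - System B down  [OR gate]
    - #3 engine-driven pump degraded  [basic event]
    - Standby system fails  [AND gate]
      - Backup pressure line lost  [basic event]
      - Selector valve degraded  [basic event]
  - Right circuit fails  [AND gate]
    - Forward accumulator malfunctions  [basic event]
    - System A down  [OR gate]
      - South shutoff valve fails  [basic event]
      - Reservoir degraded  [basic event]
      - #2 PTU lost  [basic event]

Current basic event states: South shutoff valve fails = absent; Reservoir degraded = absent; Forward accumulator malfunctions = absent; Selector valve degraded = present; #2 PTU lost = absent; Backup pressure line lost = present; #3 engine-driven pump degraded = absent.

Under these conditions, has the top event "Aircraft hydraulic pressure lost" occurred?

Yes

Standby system fails [AND]: Backup pressure line lost=occurs, Selector valve degraded=occurs → all inputs occur → occurs.
System B down [OR]: #3 engine-driven pump degraded=not, Standby system fails=occurs → at least one input occurs → occurs.
System A down [OR]: South shutoff valve fails=not, Reservoir degraded=not, #2 PTU lost=not → no input occurs → does not occur.
Right circuit fails [AND]: Forward accumulator malfunctions=not, System A down=not → not all inputs occur → does not occur.
Aircraft hydraulic pressure lost [OR]: System B down=occurs, Right circuit fails=not → at least one input occurs → occurs.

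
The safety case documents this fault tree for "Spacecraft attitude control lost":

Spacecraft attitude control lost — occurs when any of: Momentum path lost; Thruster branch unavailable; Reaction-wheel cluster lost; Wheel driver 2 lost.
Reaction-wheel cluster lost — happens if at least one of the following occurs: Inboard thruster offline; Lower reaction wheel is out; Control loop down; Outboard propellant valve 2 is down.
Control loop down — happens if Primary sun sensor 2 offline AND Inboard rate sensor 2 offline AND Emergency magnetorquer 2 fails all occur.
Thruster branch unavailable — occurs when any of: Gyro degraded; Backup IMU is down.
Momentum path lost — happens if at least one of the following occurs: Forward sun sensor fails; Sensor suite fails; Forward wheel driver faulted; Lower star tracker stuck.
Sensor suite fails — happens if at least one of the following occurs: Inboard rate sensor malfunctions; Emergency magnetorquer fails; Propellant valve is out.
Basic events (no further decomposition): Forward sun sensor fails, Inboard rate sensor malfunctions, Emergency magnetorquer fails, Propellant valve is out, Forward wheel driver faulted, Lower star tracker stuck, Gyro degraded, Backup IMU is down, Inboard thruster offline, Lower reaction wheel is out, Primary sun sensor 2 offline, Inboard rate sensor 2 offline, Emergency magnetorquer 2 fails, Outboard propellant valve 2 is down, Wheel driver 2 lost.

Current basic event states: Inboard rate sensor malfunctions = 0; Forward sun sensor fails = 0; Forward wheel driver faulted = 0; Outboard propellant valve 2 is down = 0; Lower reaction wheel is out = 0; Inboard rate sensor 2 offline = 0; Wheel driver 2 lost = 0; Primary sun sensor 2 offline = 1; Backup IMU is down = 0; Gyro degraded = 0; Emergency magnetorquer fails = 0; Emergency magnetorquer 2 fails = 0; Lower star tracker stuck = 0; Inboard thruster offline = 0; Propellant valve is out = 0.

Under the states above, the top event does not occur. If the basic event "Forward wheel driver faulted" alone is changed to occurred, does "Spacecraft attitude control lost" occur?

Yes

Counterfactual: set "Forward wheel driver faulted" to occurred.
Sensor suite fails [OR]: Inboard rate sensor malfunctions=not, Emergency magnetorquer fails=not, Propellant valve is out=not → no input occurs → does not occur.
Momentum path lost [OR]: Forward sun sensor fails=not, Sensor suite fails=not, Forward wheel driver faulted=occurs, Lower star tracker stuck=not → at least one input occurs → occurs.
Thruster branch unavailable [OR]: Gyro degraded=not, Backup IMU is down=not → no input occurs → does not occur.
Control loop down [AND]: Primary sun sensor 2 offline=occurs, Inboard rate sensor 2 offline=not, Emergency magnetorquer 2 fails=not → not all inputs occur → does not occur.
Reaction-wheel cluster lost [OR]: Inboard thruster offline=not, Lower reaction wheel is out=not, Control loop down=not, Outboard propellant valve 2 is down=not → no input occurs → does not occur.
Spacecraft attitude control lost [OR]: Momentum path lost=occurs, Thruster branch unavailable=not, Reaction-wheel cluster lost=not, Wheel driver 2 lost=not → at least one input occurs → occurs.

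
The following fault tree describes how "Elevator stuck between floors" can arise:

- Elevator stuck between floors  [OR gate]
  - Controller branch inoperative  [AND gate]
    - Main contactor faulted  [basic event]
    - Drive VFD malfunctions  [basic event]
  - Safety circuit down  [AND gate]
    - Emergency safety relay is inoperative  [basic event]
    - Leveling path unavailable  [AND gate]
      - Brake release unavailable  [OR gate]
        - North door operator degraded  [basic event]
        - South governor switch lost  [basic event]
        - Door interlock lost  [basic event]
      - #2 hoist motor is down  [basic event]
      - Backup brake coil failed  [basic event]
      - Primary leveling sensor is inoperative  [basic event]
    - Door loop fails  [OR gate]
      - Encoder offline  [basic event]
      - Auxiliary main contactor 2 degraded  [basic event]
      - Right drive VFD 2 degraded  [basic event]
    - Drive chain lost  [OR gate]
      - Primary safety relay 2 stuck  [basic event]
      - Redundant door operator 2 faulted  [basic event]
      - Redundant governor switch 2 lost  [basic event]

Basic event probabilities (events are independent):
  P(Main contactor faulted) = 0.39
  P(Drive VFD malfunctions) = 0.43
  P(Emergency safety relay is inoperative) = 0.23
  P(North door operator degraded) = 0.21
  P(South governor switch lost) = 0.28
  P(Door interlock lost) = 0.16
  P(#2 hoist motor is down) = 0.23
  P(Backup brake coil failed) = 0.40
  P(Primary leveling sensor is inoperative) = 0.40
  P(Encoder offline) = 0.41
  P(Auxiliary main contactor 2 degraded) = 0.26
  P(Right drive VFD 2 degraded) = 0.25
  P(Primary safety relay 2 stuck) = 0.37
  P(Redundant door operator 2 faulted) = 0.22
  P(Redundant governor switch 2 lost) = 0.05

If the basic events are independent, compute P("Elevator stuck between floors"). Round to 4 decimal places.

P(Controller branch inoperative) [AND] = 0.39 × 0.43 = 0.167700
P(Brake release unavailable) [OR] = 1 − (1−0.21) × (1−0.28) × (1−0.16) = 0.522208
P(Leveling path unavailable) [AND] = 0.522208 × 0.23 × 0.40 × 0.40 = 0.019217
P(Door loop fails) [OR] = 1 − (1−0.41) × (1−0.26) × (1−0.25) = 0.672550
P(Drive chain lost) [OR] = 1 − (1−0.37) × (1−0.22) × (1−0.05) = 0.533170
P(Safety circuit down) [AND] = 0.23 × 0.019217 × 0.672550 × 0.533170 = 0.001585
P(Elevator stuck between floors) [OR] = 1 − (1−0.167700) × (1−0.001585) = 0.169019
Rounded to 4 decimal places: P(Elevator stuck between floors) ≈ 0.1690.

0.1690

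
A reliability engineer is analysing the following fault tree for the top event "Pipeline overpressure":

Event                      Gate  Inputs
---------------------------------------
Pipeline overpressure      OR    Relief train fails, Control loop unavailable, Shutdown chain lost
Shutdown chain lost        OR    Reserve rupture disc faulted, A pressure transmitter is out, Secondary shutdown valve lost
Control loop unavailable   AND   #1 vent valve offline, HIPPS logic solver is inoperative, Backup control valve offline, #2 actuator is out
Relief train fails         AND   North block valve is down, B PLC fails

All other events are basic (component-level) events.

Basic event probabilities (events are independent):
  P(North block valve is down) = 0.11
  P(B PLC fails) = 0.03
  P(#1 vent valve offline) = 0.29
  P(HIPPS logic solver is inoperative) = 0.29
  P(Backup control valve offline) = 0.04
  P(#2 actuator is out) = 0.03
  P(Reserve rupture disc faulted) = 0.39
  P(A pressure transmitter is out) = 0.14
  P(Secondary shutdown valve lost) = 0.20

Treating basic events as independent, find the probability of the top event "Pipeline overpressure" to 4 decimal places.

0.5817

P(Relief train fails) [AND] = 0.11 × 0.03 = 0.003300
P(Control loop unavailable) [AND] = 0.29 × 0.29 × 0.04 × 0.03 = 0.000101
P(Shutdown chain lost) [OR] = 1 − (1−0.39) × (1−0.14) × (1−0.20) = 0.580320
P(Pipeline overpressure) [OR] = 1 − (1−0.003300) × (1−0.000101) × (1−0.580320) = 0.581747
Rounded to 4 decimal places: P(Pipeline overpressure) ≈ 0.5817.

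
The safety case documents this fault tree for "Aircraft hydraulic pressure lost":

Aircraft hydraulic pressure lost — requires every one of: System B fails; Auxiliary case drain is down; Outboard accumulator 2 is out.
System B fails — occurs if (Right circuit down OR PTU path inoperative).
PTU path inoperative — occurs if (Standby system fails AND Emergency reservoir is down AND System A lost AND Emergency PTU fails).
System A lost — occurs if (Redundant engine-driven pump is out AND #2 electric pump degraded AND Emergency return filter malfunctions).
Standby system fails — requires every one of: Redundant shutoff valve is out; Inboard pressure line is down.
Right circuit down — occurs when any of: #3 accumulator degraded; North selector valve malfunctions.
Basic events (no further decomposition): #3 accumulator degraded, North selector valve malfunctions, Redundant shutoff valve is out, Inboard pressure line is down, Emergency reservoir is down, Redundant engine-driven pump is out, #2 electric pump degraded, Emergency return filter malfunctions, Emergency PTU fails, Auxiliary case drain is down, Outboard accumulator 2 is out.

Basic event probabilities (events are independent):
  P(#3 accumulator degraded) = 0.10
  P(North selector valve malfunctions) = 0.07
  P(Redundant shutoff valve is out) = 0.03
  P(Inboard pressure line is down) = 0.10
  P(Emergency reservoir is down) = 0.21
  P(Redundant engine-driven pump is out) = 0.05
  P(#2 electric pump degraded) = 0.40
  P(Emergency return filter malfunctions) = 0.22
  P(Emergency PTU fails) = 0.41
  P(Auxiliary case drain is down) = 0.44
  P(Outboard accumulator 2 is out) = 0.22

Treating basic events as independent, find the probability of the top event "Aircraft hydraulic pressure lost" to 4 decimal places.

0.0158

P(Right circuit down) [OR] = 1 − (1−0.10) × (1−0.07) = 0.163000
P(Standby system fails) [AND] = 0.03 × 0.10 = 0.003000
P(System A lost) [AND] = 0.05 × 0.40 × 0.22 = 0.004400
P(PTU path inoperative) [AND] = 0.003000 × 0.21 × 0.004400 × 0.41 = 0.000001
P(System B fails) [OR] = 1 − (1−0.163000) × (1−0.000001) = 0.163001
P(Aircraft hydraulic pressure lost) [AND] = 0.163001 × 0.44 × 0.22 = 0.015778
Rounded to 4 decimal places: P(Aircraft hydraulic pressure lost) ≈ 0.0158.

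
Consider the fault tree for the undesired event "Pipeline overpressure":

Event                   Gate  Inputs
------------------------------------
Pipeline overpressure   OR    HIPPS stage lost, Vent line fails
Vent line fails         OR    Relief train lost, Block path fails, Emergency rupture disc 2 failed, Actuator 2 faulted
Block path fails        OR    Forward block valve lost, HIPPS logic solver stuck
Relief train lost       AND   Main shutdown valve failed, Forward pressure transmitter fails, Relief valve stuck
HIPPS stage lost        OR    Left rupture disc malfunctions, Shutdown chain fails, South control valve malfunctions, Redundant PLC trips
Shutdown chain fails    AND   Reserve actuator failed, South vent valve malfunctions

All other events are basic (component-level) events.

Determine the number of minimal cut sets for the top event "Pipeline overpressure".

9

Shutdown chain fails [AND]: one cut set from each child combined → 1 × 1 = 1 cut set(s).
HIPPS stage lost [OR]: union of children's cut sets → 4 cut set(s).
Relief train lost [AND]: one cut set from each child combined → 1 × 1 × 1 = 1 cut set(s).
Block path fails [OR]: union of children's cut sets → 2 cut set(s).
Vent line fails [OR]: union of children's cut sets → 5 cut set(s).
Pipeline overpressure [OR]: union of children's cut sets → 9 cut set(s).
Minimal cut sets: {Left rupture disc malfunctions}; {Reserve actuator failed, South vent valve malfunctions}; {South control valve malfunctions}; {Redundant PLC trips}; {Forward pressure transmitter fails, Main shutdown valve failed, Relief valve stuck}; {Forward block valve lost}; {HIPPS logic solver stuck}; {Emergency rupture disc 2 failed}; {Actuator 2 faulted}.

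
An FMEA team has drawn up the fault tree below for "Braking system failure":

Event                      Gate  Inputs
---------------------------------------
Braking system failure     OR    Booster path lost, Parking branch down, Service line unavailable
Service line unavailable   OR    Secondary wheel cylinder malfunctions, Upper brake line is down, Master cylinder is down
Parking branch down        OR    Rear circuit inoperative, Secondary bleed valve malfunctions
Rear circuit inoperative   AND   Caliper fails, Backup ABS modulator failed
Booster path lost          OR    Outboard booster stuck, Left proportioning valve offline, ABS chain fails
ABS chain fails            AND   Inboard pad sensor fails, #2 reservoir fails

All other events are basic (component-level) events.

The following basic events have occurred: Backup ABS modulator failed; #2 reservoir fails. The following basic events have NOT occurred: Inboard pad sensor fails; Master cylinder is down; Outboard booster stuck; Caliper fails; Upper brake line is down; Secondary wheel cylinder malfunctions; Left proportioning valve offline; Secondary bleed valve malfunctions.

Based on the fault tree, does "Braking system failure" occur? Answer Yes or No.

ABS chain fails [AND]: Inboard pad sensor fails=not, #2 reservoir fails=occurs → not all inputs occur → does not occur.
Booster path lost [OR]: Outboard booster stuck=not, Left proportioning valve offline=not, ABS chain fails=not → no input occurs → does not occur.
Rear circuit inoperative [AND]: Caliper fails=not, Backup ABS modulator failed=occurs → not all inputs occur → does not occur.
Parking branch down [OR]: Rear circuit inoperative=not, Secondary bleed valve malfunctions=not → no input occurs → does not occur.
Service line unavailable [OR]: Secondary wheel cylinder malfunctions=not, Upper brake line is down=not, Master cylinder is down=not → no input occurs → does not occur.
Braking system failure [OR]: Booster path lost=not, Parking branch down=not, Service line unavailable=not → no input occurs → does not occur.

No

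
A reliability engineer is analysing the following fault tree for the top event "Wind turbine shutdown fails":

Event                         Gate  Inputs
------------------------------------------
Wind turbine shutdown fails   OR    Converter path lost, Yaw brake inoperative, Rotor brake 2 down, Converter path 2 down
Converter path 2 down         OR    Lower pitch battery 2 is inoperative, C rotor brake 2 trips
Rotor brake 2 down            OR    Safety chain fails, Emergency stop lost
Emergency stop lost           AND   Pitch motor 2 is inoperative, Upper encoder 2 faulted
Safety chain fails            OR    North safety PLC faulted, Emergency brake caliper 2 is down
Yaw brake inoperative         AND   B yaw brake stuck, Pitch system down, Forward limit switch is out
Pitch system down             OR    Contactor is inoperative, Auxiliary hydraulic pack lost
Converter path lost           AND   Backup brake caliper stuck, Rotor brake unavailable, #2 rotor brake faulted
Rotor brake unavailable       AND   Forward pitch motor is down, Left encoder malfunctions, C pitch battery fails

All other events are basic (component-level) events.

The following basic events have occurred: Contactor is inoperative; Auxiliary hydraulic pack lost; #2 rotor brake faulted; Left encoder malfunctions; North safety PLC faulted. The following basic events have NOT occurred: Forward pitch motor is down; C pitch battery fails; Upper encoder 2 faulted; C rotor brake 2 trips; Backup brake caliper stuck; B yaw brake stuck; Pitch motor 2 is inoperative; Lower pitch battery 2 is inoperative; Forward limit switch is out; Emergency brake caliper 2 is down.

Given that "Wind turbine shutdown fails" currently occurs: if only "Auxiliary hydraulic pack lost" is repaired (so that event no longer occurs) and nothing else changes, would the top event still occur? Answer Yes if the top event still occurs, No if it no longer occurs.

Counterfactual: set "Auxiliary hydraulic pack lost" to not occurred.
Rotor brake unavailable [AND]: Forward pitch motor is down=not, Left encoder malfunctions=occurs, C pitch battery fails=not → not all inputs occur → does not occur.
Converter path lost [AND]: Backup brake caliper stuck=not, Rotor brake unavailable=not, #2 rotor brake faulted=occurs → not all inputs occur → does not occur.
Pitch system down [OR]: Contactor is inoperative=occurs, Auxiliary hydraulic pack lost=not → at least one input occurs → occurs.
Yaw brake inoperative [AND]: B yaw brake stuck=not, Pitch system down=occurs, Forward limit switch is out=not → not all inputs occur → does not occur.
Safety chain fails [OR]: North safety PLC faulted=occurs, Emergency brake caliper 2 is down=not → at least one input occurs → occurs.
Emergency stop lost [AND]: Pitch motor 2 is inoperative=not, Upper encoder 2 faulted=not → not all inputs occur → does not occur.
Rotor brake 2 down [OR]: Safety chain fails=occurs, Emergency stop lost=not → at least one input occurs → occurs.
Converter path 2 down [OR]: Lower pitch battery 2 is inoperative=not, C rotor brake 2 trips=not → no input occurs → does not occur.
Wind turbine shutdown fails [OR]: Converter path lost=not, Yaw brake inoperative=not, Rotor brake 2 down=occurs, Converter path 2 down=not → at least one input occurs → occurs.

Yes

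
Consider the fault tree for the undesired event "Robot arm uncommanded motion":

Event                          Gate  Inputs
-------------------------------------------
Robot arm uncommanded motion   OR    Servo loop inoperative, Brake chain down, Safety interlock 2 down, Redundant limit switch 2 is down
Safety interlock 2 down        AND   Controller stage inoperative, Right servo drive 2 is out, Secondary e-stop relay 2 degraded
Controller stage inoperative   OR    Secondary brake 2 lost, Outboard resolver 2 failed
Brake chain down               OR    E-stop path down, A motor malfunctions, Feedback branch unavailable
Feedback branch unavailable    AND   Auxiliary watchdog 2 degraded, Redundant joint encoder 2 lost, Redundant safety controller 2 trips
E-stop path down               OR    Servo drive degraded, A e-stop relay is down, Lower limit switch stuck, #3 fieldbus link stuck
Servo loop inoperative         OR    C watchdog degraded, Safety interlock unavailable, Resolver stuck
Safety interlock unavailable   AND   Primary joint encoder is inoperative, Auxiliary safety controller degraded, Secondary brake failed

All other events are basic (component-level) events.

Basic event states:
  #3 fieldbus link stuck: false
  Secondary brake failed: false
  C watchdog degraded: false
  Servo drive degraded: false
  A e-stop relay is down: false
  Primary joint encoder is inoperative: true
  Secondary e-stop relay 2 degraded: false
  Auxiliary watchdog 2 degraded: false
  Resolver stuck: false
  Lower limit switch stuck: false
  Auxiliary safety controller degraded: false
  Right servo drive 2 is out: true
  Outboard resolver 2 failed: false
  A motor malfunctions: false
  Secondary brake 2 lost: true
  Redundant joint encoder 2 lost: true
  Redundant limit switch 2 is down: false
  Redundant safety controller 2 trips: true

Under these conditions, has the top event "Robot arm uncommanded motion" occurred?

Safety interlock unavailable [AND]: Primary joint encoder is inoperative=occurs, Auxiliary safety controller degraded=not, Secondary brake failed=not → not all inputs occur → does not occur.
Servo loop inoperative [OR]: C watchdog degraded=not, Safety interlock unavailable=not, Resolver stuck=not → no input occurs → does not occur.
E-stop path down [OR]: Servo drive degraded=not, A e-stop relay is down=not, Lower limit switch stuck=not, #3 fieldbus link stuck=not → no input occurs → does not occur.
Feedback branch unavailable [AND]: Auxiliary watchdog 2 degraded=not, Redundant joint encoder 2 lost=occurs, Redundant safety controller 2 trips=occurs → not all inputs occur → does not occur.
Brake chain down [OR]: E-stop path down=not, A motor malfunctions=not, Feedback branch unavailable=not → no input occurs → does not occur.
Controller stage inoperative [OR]: Secondary brake 2 lost=occurs, Outboard resolver 2 failed=not → at least one input occurs → occurs.
Safety interlock 2 down [AND]: Controller stage inoperative=occurs, Right servo drive 2 is out=occurs, Secondary e-stop relay 2 degraded=not → not all inputs occur → does not occur.
Robot arm uncommanded motion [OR]: Servo loop inoperative=not, Brake chain down=not, Safety interlock 2 down=not, Redundant limit switch 2 is down=not → no input occurs → does not occur.

No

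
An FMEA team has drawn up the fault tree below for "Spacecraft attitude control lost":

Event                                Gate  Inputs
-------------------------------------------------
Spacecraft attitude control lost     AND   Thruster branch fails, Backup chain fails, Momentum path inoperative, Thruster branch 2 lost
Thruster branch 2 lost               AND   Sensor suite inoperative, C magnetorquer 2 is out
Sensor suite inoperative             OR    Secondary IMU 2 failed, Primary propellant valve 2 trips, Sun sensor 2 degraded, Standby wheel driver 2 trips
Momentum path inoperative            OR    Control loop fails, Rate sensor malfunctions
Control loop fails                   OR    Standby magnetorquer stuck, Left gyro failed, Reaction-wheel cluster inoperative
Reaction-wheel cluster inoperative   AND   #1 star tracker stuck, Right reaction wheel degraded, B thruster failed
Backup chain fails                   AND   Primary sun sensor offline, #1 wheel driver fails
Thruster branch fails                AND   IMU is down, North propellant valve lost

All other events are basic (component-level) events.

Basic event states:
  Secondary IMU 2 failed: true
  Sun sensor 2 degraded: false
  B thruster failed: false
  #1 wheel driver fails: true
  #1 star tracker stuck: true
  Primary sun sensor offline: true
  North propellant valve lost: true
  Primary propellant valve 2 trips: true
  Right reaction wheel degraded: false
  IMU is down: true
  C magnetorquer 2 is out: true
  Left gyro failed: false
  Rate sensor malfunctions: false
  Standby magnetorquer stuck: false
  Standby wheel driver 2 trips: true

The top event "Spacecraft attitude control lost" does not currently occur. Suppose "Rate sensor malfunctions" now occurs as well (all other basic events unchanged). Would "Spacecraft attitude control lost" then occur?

Counterfactual: set "Rate sensor malfunctions" to occurred.
Thruster branch fails [AND]: IMU is down=occurs, North propellant valve lost=occurs → all inputs occur → occurs.
Backup chain fails [AND]: Primary sun sensor offline=occurs, #1 wheel driver fails=occurs → all inputs occur → occurs.
Reaction-wheel cluster inoperative [AND]: #1 star tracker stuck=occurs, Right reaction wheel degraded=not, B thruster failed=not → not all inputs occur → does not occur.
Control loop fails [OR]: Standby magnetorquer stuck=not, Left gyro failed=not, Reaction-wheel cluster inoperative=not → no input occurs → does not occur.
Momentum path inoperative [OR]: Control loop fails=not, Rate sensor malfunctions=occurs → at least one input occurs → occurs.
Sensor suite inoperative [OR]: Secondary IMU 2 failed=occurs, Primary propellant valve 2 trips=occurs, Sun sensor 2 degraded=not, Standby wheel driver 2 trips=occurs → at least one input occurs → occurs.
Thruster branch 2 lost [AND]: Sensor suite inoperative=occurs, C magnetorquer 2 is out=occurs → all inputs occur → occurs.
Spacecraft attitude control lost [AND]: Thruster branch fails=occurs, Backup chain fails=occurs, Momentum path inoperative=occurs, Thruster branch 2 lost=occurs → all inputs occur → occurs.

Yes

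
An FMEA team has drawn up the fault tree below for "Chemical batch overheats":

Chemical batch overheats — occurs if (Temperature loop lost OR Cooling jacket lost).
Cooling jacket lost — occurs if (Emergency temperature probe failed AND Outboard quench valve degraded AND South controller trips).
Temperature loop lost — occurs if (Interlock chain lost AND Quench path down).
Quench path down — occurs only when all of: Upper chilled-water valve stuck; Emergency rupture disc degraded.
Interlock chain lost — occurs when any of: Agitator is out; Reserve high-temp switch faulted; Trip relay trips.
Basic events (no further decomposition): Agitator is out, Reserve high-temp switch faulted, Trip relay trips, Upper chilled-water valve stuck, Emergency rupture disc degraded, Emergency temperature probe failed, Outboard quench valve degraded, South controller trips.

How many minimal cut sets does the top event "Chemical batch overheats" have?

Interlock chain lost [OR]: union of children's cut sets → 3 cut set(s).
Quench path down [AND]: one cut set from each child combined → 1 × 1 = 1 cut set(s).
Temperature loop lost [AND]: one cut set from each child combined → 3 × 1 = 3 cut set(s).
Cooling jacket lost [AND]: one cut set from each child combined → 1 × 1 × 1 = 1 cut set(s).
Chemical batch overheats [OR]: union of children's cut sets → 4 cut set(s).
Minimal cut sets: {Agitator is out, Emergency rupture disc degraded, Upper chilled-water valve stuck}; {Emergency rupture disc degraded, Reserve high-temp switch faulted, Upper chilled-water valve stuck}; {Emergency rupture disc degraded, Trip relay trips, Upper chilled-water valve stuck}; {Emergency temperature probe failed, Outboard quench valve degraded, South controller trips}.

4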